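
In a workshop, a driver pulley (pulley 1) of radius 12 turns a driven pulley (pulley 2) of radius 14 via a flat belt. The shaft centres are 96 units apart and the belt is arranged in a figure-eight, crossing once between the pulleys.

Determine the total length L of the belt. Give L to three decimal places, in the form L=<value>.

L=280.767

crossed belt: β = asin((r1+r2)/C) = asin(26/96) = 15.7139°
wrap1 = wrap2 = π + 2β = 211.4277°
tangent length = C·cosβ = 92.4121
L = (r1+r2)·wrap + 2·C·cosβ = 26·3.6901 + 2·92.4121 = 280.7671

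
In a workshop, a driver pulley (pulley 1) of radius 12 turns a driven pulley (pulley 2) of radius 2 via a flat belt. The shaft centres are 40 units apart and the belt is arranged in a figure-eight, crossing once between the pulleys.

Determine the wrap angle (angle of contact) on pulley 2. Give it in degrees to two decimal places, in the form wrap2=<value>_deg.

crossed belt: β = asin((r1+r2)/C) = asin(14/40) = 20.4873°
wrap1 = wrap2 = π + 2β = 220.9746°

wrap2=220.97_deg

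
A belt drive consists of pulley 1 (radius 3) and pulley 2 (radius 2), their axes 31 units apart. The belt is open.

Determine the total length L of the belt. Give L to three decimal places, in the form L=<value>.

L=77.740

open belt: β = asin((r2−r1)/C) = asin(-1/31) = -1.8486°
wrap1 = π − 2β = 183.6971°
wrap2 = π + 2β = 176.3029°
tangent length = C·cosβ = 30.9839
L = r1·wrap1 + r2·wrap2 + 2·C·cosβ = 3·3.2061 + 2·3.0771 + 2·30.9839 = 77.7402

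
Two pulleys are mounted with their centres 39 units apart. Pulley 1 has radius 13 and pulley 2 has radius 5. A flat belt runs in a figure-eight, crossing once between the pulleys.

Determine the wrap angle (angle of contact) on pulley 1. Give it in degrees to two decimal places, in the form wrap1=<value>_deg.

crossed belt: β = asin((r1+r2)/C) = asin(18/39) = 27.4864°
wrap1 = wrap2 = π + 2β = 234.9729°

wrap1=234.97_deg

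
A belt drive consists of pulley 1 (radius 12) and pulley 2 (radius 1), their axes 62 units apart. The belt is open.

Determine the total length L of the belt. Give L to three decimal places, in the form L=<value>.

open belt: β = asin((r2−r1)/C) = asin(-11/62) = -10.2195°
wrap1 = π − 2β = 200.4390°
wrap2 = π + 2β = 159.5610°
tangent length = C·cosβ = 61.0164
L = r1·wrap1 + r2·wrap2 + 2·C·cosβ = 12·3.4983 + 1·2.7849 + 2·61.0164 = 166.7975

L=166.797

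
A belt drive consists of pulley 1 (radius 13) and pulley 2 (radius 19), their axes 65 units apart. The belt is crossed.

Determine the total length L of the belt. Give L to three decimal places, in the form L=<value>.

crossed belt: β = asin((r1+r2)/C) = asin(32/65) = 29.4924°
wrap1 = wrap2 = π + 2β = 238.9847°
tangent length = C·cosβ = 56.5774
L = (r1+r2)·wrap + 2·C·cosβ = 32·4.1711 + 2·56.5774 = 246.6290

L=246.629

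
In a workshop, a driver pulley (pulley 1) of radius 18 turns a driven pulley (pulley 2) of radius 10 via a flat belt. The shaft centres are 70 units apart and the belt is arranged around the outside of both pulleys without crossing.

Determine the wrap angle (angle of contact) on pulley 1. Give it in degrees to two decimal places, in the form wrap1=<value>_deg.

open belt: β = asin((r2−r1)/C) = asin(-8/70) = -6.5624°
wrap1 = π − 2β = 193.1249°
wrap2 = π + 2β = 166.8751°

wrap1=193.12_deg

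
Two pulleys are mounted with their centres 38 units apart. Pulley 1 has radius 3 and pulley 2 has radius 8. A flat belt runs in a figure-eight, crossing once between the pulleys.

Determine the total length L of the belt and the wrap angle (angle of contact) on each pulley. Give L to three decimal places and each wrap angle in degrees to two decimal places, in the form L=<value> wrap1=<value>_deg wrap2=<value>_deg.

crossed belt: β = asin((r1+r2)/C) = asin(11/38) = 16.8264°
wrap1 = wrap2 = π + 2β = 213.6529°
tangent length = C·cosβ = 36.3731
L = (r1+r2)·wrap + 2·C·cosβ = 11·3.7289 + 2·36.3731 = 113.7645

L=113.765 wrap1=213.65_deg wrap2=213.65_deg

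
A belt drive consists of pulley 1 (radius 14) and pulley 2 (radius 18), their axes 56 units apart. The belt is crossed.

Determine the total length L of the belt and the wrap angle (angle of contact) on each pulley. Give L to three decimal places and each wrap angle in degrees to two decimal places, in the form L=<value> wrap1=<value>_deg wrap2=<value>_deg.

L=231.372 wrap1=249.70_deg wrap2=249.70_deg

crossed belt: β = asin((r1+r2)/C) = asin(32/56) = 34.8499°
wrap1 = wrap2 = π + 2β = 249.6998°
tangent length = C·cosβ = 45.9565
L = (r1+r2)·wrap + 2·C·cosβ = 32·4.3581 + 2·45.9565 = 231.3717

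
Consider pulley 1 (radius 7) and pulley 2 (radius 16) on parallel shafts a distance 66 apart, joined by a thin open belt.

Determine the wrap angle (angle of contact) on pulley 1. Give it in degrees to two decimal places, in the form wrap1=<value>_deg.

wrap1=164.33_deg

open belt: β = asin((r2−r1)/C) = asin(9/66) = 7.8375°
wrap1 = π − 2β = 164.3250°
wrap2 = π + 2β = 195.6750°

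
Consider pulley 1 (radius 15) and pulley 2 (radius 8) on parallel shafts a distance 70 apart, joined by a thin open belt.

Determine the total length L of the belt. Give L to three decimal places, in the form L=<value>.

L=212.957

open belt: β = asin((r2−r1)/C) = asin(-7/70) = -5.7392°
wrap1 = π − 2β = 191.4783°
wrap2 = π + 2β = 168.5217°
tangent length = C·cosβ = 69.6491
L = r1·wrap1 + r2·wrap2 + 2·C·cosβ = 15·3.3419 + 8·2.9413 + 2·69.6491 = 212.9572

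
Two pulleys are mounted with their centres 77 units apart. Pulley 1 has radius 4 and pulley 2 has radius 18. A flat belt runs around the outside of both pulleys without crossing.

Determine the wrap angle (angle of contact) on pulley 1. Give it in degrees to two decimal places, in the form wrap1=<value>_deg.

wrap1=159.05_deg

open belt: β = asin((r2−r1)/C) = asin(14/77) = 10.4757°
wrap1 = π − 2β = 159.0486°
wrap2 = π + 2β = 200.9514°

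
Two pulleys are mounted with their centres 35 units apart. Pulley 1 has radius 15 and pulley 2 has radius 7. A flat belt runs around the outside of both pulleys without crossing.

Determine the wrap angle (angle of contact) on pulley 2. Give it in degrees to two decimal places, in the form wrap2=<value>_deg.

wrap2=153.57_deg

open belt: β = asin((r2−r1)/C) = asin(-8/35) = -13.2130°
wrap1 = π − 2β = 206.4260°
wrap2 = π + 2β = 153.5740°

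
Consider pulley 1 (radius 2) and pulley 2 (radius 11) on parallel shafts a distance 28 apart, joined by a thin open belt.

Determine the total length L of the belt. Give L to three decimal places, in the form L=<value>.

L=99.759

open belt: β = asin((r2−r1)/C) = asin(9/28) = 18.7493°
wrap1 = π − 2β = 142.5013°
wrap2 = π + 2β = 217.4987°
tangent length = C·cosβ = 26.5141
L = r1·wrap1 + r2·wrap2 + 2·C·cosβ = 2·2.4871 + 11·3.7961 + 2·26.5141 = 99.7593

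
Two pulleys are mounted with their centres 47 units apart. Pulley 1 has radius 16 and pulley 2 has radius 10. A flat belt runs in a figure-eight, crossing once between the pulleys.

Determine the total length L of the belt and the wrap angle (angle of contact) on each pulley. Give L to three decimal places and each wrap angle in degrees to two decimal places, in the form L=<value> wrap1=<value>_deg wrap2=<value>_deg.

crossed belt: β = asin((r1+r2)/C) = asin(26/47) = 33.5862°
wrap1 = wrap2 = π + 2β = 247.1725°
tangent length = C·cosβ = 39.1535
L = (r1+r2)·wrap + 2·C·cosβ = 26·4.3140 + 2·39.1535 = 190.4704

L=190.470 wrap1=247.17_deg wrap2=247.17_deg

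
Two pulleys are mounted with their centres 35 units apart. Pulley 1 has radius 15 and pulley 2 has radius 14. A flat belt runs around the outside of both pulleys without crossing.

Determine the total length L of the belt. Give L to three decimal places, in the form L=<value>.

open belt: β = asin((r2−r1)/C) = asin(-1/35) = -1.6372°
wrap1 = π − 2β = 183.2745°
wrap2 = π + 2β = 176.7255°
tangent length = C·cosβ = 34.9857
L = r1·wrap1 + r2·wrap2 + 2·C·cosβ = 15·3.1987 + 14·3.0844 + 2·34.9857 = 161.1348

L=161.135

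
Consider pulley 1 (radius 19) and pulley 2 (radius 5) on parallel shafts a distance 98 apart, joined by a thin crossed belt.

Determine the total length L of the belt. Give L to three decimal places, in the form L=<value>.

L=277.306

crossed belt: β = asin((r1+r2)/C) = asin(24/98) = 14.1758°
wrap1 = wrap2 = π + 2β = 208.3516°
tangent length = C·cosβ = 95.0158
L = (r1+r2)·wrap + 2·C·cosβ = 24·3.6364 + 2·95.0158 = 277.3057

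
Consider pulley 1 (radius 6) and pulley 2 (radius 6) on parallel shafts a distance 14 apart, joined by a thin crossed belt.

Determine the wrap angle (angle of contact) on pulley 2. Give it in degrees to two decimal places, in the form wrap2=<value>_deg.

wrap2=297.99_deg

crossed belt: β = asin((r1+r2)/C) = asin(12/14) = 58.9973°
wrap1 = wrap2 = π + 2β = 297.9946°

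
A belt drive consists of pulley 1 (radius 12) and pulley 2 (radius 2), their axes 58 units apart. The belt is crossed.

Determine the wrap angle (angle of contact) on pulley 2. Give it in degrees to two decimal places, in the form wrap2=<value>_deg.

crossed belt: β = asin((r1+r2)/C) = asin(14/58) = 13.9680°
wrap1 = wrap2 = π + 2β = 207.9359°

wrap2=207.94_deg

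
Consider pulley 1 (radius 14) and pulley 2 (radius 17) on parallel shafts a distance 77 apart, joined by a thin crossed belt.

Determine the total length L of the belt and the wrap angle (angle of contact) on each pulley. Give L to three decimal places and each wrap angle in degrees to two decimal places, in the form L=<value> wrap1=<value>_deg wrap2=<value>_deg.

L=264.047 wrap1=227.48_deg wrap2=227.48_deg

crossed belt: β = asin((r1+r2)/C) = asin(31/77) = 23.7407°
wrap1 = wrap2 = π + 2β = 227.4813°
tangent length = C·cosβ = 70.4840
L = (r1+r2)·wrap + 2·C·cosβ = 31·3.9703 + 2·70.4840 = 264.0473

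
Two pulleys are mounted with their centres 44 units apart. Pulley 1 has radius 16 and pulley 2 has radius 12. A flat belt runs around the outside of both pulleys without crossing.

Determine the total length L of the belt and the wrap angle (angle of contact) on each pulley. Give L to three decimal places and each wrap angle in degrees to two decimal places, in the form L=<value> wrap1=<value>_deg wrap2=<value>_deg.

L=176.328 wrap1=190.43_deg wrap2=169.57_deg

open belt: β = asin((r2−r1)/C) = asin(-4/44) = -5.2159°
wrap1 = π − 2β = 190.4318°
wrap2 = π + 2β = 169.5682°
tangent length = C·cosβ = 43.8178
L = r1·wrap1 + r2·wrap2 + 2·C·cosβ = 16·3.3237 + 12·2.9595 + 2·43.8178 = 176.3285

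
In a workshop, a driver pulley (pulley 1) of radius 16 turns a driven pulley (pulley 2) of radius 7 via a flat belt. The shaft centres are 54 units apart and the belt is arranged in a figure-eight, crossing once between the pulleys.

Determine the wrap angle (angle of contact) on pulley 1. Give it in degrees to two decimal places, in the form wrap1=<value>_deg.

crossed belt: β = asin((r1+r2)/C) = asin(23/54) = 25.2093°
wrap1 = wrap2 = π + 2β = 230.4186°

wrap1=230.42_deg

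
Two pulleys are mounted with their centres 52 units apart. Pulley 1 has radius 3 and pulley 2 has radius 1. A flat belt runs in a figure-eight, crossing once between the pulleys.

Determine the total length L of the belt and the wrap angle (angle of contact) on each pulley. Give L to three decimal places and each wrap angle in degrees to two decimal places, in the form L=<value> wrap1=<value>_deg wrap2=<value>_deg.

crossed belt: β = asin((r1+r2)/C) = asin(4/52) = 4.4117°
wrap1 = wrap2 = π + 2β = 188.8235°
tangent length = C·cosβ = 51.8459
L = (r1+r2)·wrap + 2·C·cosβ = 4·3.2956 + 2·51.8459 = 116.8742

L=116.874 wrap1=188.82_deg wrap2=188.82_deg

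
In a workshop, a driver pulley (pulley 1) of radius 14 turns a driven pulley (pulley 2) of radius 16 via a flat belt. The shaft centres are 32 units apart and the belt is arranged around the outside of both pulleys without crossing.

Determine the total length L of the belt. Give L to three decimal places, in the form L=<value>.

L=158.373

open belt: β = asin((r2−r1)/C) = asin(2/32) = 3.5833°
wrap1 = π − 2β = 172.8334°
wrap2 = π + 2β = 187.1666°
tangent length = C·cosβ = 31.9374
L = r1·wrap1 + r2·wrap2 + 2·C·cosβ = 14·3.0165 + 16·3.2667 + 2·31.9374 = 158.3728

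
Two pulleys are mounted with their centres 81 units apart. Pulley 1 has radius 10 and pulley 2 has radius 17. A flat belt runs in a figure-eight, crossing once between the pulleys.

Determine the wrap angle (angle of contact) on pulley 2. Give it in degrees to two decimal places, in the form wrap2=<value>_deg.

wrap2=218.94_deg

crossed belt: β = asin((r1+r2)/C) = asin(27/81) = 19.4712°
wrap1 = wrap2 = π + 2β = 218.9424°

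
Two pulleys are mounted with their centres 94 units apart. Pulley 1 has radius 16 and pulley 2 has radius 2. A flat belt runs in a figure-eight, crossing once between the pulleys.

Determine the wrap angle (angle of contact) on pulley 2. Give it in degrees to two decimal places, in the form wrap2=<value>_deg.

wrap2=202.08_deg

crossed belt: β = asin((r1+r2)/C) = asin(18/94) = 11.0397°
wrap1 = wrap2 = π + 2β = 202.0794°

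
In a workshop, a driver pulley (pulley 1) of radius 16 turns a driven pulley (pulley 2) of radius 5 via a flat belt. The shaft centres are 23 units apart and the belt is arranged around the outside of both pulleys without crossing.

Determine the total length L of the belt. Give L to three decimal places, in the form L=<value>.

L=117.342

open belt: β = asin((r2−r1)/C) = asin(-11/23) = -28.5719°
wrap1 = π − 2β = 237.1438°
wrap2 = π + 2β = 122.8562°
tangent length = C·cosβ = 20.1990
L = r1·wrap1 + r2·wrap2 + 2·C·cosβ = 16·4.1389 + 5·2.1442 + 2·20.1990 = 117.3423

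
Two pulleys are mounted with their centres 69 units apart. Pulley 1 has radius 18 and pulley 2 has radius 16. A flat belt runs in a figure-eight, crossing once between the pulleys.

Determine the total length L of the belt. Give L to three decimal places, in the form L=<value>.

L=261.935

crossed belt: β = asin((r1+r2)/C) = asin(34/69) = 29.5217°
wrap1 = wrap2 = π + 2β = 239.0435°
tangent length = C·cosβ = 60.0417
L = (r1+r2)·wrap + 2·C·cosβ = 34·4.1721 + 2·60.0417 = 261.9345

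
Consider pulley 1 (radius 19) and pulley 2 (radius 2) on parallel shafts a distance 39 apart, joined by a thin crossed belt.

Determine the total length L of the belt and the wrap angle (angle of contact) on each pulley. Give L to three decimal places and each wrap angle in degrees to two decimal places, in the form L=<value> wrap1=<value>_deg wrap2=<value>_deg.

crossed belt: β = asin((r1+r2)/C) = asin(21/39) = 32.5790°
wrap1 = wrap2 = π + 2β = 245.1579°
tangent length = C·cosβ = 32.8634
L = (r1+r2)·wrap + 2·C·cosβ = 21·4.2788 + 2·32.8634 = 155.5818

L=155.582 wrap1=245.16_deg wrap2=245.16_deg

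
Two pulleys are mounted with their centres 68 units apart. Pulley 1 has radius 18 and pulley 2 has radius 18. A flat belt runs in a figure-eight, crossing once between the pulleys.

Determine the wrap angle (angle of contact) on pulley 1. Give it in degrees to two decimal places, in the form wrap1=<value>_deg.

crossed belt: β = asin((r1+r2)/C) = asin(36/68) = 31.9657°
wrap1 = wrap2 = π + 2β = 243.9314°

wrap1=243.93_deg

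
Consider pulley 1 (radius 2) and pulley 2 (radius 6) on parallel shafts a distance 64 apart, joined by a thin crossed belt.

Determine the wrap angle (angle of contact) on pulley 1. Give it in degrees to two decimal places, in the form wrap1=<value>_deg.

wrap1=194.36_deg

crossed belt: β = asin((r1+r2)/C) = asin(8/64) = 7.1808°
wrap1 = wrap2 = π + 2β = 194.3615°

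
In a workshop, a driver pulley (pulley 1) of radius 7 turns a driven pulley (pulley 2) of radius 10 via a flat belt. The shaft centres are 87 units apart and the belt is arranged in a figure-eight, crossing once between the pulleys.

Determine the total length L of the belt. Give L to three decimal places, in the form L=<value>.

L=230.740

crossed belt: β = asin((r1+r2)/C) = asin(17/87) = 11.2682°
wrap1 = wrap2 = π + 2β = 202.5365°
tangent length = C·cosβ = 85.3229
L = (r1+r2)·wrap + 2·C·cosβ = 17·3.5349 + 2·85.3229 = 230.7396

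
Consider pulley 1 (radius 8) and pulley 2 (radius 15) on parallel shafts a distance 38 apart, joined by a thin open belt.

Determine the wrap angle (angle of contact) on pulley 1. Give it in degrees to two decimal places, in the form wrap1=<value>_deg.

open belt: β = asin((r2−r1)/C) = asin(7/38) = 10.6151°
wrap1 = π − 2β = 158.7698°
wrap2 = π + 2β = 201.2302°

wrap1=158.77_deg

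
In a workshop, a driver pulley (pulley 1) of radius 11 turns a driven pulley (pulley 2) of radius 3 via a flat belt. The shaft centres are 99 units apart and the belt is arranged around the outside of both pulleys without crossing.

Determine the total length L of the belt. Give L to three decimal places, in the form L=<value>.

L=242.629

open belt: β = asin((r2−r1)/C) = asin(-8/99) = -4.6350°
wrap1 = π − 2β = 189.2700°
wrap2 = π + 2β = 170.7300°
tangent length = C·cosβ = 98.6762
L = r1·wrap1 + r2·wrap2 + 2·C·cosβ = 11·3.3034 + 3·2.9798 + 2·98.6762 = 242.6291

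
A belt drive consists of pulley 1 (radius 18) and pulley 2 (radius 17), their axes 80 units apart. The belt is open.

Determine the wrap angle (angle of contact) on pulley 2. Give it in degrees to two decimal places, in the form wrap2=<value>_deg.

open belt: β = asin((r2−r1)/C) = asin(-1/80) = -0.7162°
wrap1 = π − 2β = 181.4324°
wrap2 = π + 2β = 178.5676°

wrap2=178.57_deg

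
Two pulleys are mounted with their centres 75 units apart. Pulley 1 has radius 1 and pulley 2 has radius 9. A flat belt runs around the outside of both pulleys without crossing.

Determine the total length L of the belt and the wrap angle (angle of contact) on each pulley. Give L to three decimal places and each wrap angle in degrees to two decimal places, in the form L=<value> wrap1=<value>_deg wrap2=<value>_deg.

open belt: β = asin((r2−r1)/C) = asin(8/75) = 6.1232°
wrap1 = π − 2β = 167.7536°
wrap2 = π + 2β = 192.2464°
tangent length = C·cosβ = 74.5721
L = r1·wrap1 + r2·wrap2 + 2·C·cosβ = 1·2.9279 + 9·3.3553 + 2·74.5721 = 182.2701

L=182.270 wrap1=167.75_deg wrap2=192.25_deg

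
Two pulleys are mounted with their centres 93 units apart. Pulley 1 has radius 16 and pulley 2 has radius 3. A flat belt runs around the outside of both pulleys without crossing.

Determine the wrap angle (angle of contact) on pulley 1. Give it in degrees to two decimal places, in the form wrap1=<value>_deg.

open belt: β = asin((r2−r1)/C) = asin(-13/93) = -8.0354°
wrap1 = π − 2β = 196.0708°
wrap2 = π + 2β = 163.9292°

wrap1=196.07_deg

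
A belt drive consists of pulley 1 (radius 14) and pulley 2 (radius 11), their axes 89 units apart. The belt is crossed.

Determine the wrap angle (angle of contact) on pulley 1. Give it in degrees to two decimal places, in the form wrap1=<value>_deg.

wrap1=212.63_deg

crossed belt: β = asin((r1+r2)/C) = asin(25/89) = 16.3139°
wrap1 = wrap2 = π + 2β = 212.6277°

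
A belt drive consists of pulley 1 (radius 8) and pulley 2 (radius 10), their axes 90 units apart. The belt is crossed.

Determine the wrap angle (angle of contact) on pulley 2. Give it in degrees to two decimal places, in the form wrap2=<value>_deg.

wrap2=203.07_deg

crossed belt: β = asin((r1+r2)/C) = asin(18/90) = 11.5370°
wrap1 = wrap2 = π + 2β = 203.0739°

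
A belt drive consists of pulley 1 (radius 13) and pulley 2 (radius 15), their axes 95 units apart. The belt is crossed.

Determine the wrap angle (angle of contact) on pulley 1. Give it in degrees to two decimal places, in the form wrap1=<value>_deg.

wrap1=214.28_deg

crossed belt: β = asin((r1+r2)/C) = asin(28/95) = 17.1418°
wrap1 = wrap2 = π + 2β = 214.2835°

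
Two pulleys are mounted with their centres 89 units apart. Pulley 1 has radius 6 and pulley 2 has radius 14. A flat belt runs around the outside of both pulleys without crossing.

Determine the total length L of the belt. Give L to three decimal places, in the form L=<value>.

open belt: β = asin((r2−r1)/C) = asin(8/89) = 5.1571°
wrap1 = π − 2β = 169.6857°
wrap2 = π + 2β = 190.3143°
tangent length = C·cosβ = 88.6397
L = r1·wrap1 + r2·wrap2 + 2·C·cosβ = 6·2.9616 + 14·3.3216 + 2·88.6397 = 241.5514

L=241.551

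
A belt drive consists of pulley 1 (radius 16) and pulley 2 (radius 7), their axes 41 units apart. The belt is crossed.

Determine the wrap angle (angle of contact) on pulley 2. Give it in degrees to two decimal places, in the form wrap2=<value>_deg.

wrap2=248.25_deg

crossed belt: β = asin((r1+r2)/C) = asin(23/41) = 34.1233°
wrap1 = wrap2 = π + 2β = 248.2466°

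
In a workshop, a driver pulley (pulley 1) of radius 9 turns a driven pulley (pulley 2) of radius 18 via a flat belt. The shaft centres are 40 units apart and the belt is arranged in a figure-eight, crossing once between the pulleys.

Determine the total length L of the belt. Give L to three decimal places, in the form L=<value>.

L=183.861

crossed belt: β = asin((r1+r2)/C) = asin(27/40) = 42.4542°
wrap1 = wrap2 = π + 2β = 264.9083°
tangent length = C·cosβ = 29.5127
L = (r1+r2)·wrap + 2·C·cosβ = 27·4.6235 + 2·29.5127 = 183.8605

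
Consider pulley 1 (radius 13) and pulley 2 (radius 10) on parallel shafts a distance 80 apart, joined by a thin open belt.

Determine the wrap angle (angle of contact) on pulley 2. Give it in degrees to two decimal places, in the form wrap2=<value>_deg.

open belt: β = asin((r2−r1)/C) = asin(-3/80) = -2.1491°
wrap1 = π − 2β = 184.2982°
wrap2 = π + 2β = 175.7018°

wrap2=175.70_deg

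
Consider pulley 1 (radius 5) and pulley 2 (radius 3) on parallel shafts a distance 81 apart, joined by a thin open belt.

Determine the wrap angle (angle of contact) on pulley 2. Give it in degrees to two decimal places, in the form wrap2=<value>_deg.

open belt: β = asin((r2−r1)/C) = asin(-2/81) = -1.4149°
wrap1 = π − 2β = 182.8297°
wrap2 = π + 2β = 177.1703°

wrap2=177.17_deg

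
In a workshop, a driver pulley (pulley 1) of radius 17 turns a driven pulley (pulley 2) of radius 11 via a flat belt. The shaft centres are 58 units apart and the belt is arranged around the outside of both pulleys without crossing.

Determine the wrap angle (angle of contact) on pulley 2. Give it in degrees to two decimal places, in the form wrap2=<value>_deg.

wrap2=168.12_deg

open belt: β = asin((r2−r1)/C) = asin(-6/58) = -5.9378°
wrap1 = π − 2β = 191.8755°
wrap2 = π + 2β = 168.1245°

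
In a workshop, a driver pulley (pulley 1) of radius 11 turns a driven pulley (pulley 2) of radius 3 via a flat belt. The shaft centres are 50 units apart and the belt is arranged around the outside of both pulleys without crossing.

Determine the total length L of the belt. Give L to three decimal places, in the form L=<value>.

L=145.265

open belt: β = asin((r2−r1)/C) = asin(-8/50) = -9.2069°
wrap1 = π − 2β = 198.4138°
wrap2 = π + 2β = 161.5862°
tangent length = C·cosβ = 49.3559
L = r1·wrap1 + r2·wrap2 + 2·C·cosβ = 11·3.4630 + 3·2.8202 + 2·49.3559 = 145.2650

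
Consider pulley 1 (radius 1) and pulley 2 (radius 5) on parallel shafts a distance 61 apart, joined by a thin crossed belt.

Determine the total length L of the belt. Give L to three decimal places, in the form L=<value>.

L=141.440

crossed belt: β = asin((r1+r2)/C) = asin(6/61) = 5.6448°
wrap1 = wrap2 = π + 2β = 191.2896°
tangent length = C·cosβ = 60.7042
L = (r1+r2)·wrap + 2·C·cosβ = 6·3.3386 + 2·60.7042 = 141.4402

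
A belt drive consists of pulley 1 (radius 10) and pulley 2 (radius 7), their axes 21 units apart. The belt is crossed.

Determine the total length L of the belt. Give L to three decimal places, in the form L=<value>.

crossed belt: β = asin((r1+r2)/C) = asin(17/21) = 54.0494°
wrap1 = wrap2 = π + 2β = 288.0989°
tangent length = C·cosβ = 12.3288
L = (r1+r2)·wrap + 2·C·cosβ = 17·5.0283 + 2·12.3288 = 110.1383

L=110.138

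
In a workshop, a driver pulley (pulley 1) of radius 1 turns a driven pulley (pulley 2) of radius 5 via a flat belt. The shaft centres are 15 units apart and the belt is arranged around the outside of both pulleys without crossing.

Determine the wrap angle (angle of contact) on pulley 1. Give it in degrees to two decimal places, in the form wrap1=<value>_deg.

open belt: β = asin((r2−r1)/C) = asin(4/15) = 15.4660°
wrap1 = π − 2β = 149.0680°
wrap2 = π + 2β = 210.9320°

wrap1=149.07_deg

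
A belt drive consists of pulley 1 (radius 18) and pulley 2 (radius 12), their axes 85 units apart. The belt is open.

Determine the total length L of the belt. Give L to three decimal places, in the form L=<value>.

open belt: β = asin((r2−r1)/C) = asin(-6/85) = -4.0478°
wrap1 = π − 2β = 188.0955°
wrap2 = π + 2β = 171.9045°
tangent length = C·cosβ = 84.7880
L = r1·wrap1 + r2·wrap2 + 2·C·cosβ = 18·3.2829 + 12·3.0003 + 2·84.7880 = 264.6715

L=264.671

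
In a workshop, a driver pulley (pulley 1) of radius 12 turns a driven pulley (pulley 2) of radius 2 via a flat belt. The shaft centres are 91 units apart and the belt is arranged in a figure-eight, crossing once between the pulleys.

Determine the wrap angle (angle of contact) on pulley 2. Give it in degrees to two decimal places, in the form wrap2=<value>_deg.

crossed belt: β = asin((r1+r2)/C) = asin(14/91) = 8.8499°
wrap1 = wrap2 = π + 2β = 197.6998°

wrap2=197.70_deg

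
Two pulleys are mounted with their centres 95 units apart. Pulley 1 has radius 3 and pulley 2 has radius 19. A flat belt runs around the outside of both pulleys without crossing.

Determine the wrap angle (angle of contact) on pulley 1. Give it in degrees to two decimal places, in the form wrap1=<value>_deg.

wrap1=160.61_deg

open belt: β = asin((r2−r1)/C) = asin(16/95) = 9.6960°
wrap1 = π − 2β = 160.6079°
wrap2 = π + 2β = 199.3921°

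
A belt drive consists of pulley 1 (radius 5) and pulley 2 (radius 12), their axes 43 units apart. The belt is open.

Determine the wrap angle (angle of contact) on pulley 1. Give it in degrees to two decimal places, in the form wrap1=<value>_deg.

open belt: β = asin((r2−r1)/C) = asin(7/43) = 9.3689°
wrap1 = π − 2β = 161.2622°
wrap2 = π + 2β = 198.7378°

wrap1=161.26_deg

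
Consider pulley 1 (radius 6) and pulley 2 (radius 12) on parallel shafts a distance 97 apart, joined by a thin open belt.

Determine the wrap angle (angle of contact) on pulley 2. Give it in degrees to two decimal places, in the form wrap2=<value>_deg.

wrap2=187.09_deg

open belt: β = asin((r2−r1)/C) = asin(6/97) = 3.5463°
wrap1 = π − 2β = 172.9073°
wrap2 = π + 2β = 187.0927°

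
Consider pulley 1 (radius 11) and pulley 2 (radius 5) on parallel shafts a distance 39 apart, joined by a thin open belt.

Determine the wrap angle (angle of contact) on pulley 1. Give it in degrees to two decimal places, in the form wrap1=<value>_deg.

open belt: β = asin((r2−r1)/C) = asin(-6/39) = -8.8499°
wrap1 = π − 2β = 197.6998°
wrap2 = π + 2β = 162.3002°

wrap1=197.70_deg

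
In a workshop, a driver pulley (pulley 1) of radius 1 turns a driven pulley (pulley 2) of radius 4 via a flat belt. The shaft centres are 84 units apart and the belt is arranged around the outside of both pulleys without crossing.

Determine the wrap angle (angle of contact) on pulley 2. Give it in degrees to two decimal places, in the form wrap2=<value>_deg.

wrap2=184.09_deg

open belt: β = asin((r2−r1)/C) = asin(3/84) = 2.0467°
wrap1 = π − 2β = 175.9066°
wrap2 = π + 2β = 184.0934°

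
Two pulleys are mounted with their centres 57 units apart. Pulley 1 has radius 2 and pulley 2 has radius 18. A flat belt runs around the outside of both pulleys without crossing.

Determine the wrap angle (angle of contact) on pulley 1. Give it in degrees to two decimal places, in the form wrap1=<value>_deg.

wrap1=147.40_deg

open belt: β = asin((r2−r1)/C) = asin(16/57) = 16.3021°
wrap1 = π − 2β = 147.3958°
wrap2 = π + 2β = 212.6042°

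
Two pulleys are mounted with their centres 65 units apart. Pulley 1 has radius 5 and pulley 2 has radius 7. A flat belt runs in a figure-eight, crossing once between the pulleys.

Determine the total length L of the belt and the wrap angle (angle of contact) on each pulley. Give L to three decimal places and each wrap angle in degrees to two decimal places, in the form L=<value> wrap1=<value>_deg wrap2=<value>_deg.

crossed belt: β = asin((r1+r2)/C) = asin(12/65) = 10.6387°
wrap1 = wrap2 = π + 2β = 201.2774°
tangent length = C·cosβ = 63.8827
L = (r1+r2)·wrap + 2·C·cosβ = 12·3.5130 + 2·63.8827 = 169.9209

L=169.921 wrap1=201.28_deg wrap2=201.28_deg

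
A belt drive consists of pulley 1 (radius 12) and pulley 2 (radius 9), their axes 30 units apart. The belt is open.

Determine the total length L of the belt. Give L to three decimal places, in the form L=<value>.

open belt: β = asin((r2−r1)/C) = asin(-3/30) = -5.7392°
wrap1 = π − 2β = 191.4783°
wrap2 = π + 2β = 168.5217°
tangent length = C·cosβ = 29.8496
L = r1·wrap1 + r2·wrap2 + 2·C·cosβ = 12·3.3419 + 9·2.9413 + 2·29.8496 = 126.2737

L=126.274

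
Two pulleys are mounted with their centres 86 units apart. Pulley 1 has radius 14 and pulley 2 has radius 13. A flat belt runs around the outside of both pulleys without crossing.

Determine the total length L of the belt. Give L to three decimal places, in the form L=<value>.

open belt: β = asin((r2−r1)/C) = asin(-1/86) = -0.6662°
wrap1 = π − 2β = 181.3325°
wrap2 = π + 2β = 178.6675°
tangent length = C·cosβ = 85.9942
L = r1·wrap1 + r2·wrap2 + 2·C·cosβ = 14·3.1648 + 13·3.1183 + 2·85.9942 = 256.8346

L=256.835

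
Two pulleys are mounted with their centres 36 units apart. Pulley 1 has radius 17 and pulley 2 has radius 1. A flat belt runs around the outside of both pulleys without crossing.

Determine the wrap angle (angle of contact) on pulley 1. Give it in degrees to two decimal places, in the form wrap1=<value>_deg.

open belt: β = asin((r2−r1)/C) = asin(-16/36) = -26.3878°
wrap1 = π − 2β = 232.7756°
wrap2 = π + 2β = 127.2244°

wrap1=232.78_deg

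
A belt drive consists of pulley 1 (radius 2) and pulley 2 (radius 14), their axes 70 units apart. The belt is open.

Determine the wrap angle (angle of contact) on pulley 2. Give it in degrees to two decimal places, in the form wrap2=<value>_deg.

open belt: β = asin((r2−r1)/C) = asin(12/70) = 9.8709°
wrap1 = π − 2β = 160.2582°
wrap2 = π + 2β = 199.7418°

wrap2=199.74_deg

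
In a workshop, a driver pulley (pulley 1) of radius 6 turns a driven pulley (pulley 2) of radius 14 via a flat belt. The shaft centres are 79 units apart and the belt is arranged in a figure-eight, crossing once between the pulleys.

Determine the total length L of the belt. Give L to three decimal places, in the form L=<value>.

L=225.923

crossed belt: β = asin((r1+r2)/C) = asin(20/79) = 14.6649°
wrap1 = wrap2 = π + 2β = 209.3297°
tangent length = C·cosβ = 76.4264
L = (r1+r2)·wrap + 2·C·cosβ = 20·3.6535 + 2·76.4264 = 225.9227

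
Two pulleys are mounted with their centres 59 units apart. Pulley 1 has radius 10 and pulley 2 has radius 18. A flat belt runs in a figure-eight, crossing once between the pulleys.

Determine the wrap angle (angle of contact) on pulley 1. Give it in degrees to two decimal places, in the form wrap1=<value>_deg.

crossed belt: β = asin((r1+r2)/C) = asin(28/59) = 28.3318°
wrap1 = wrap2 = π + 2β = 236.6635°

wrap1=236.66_deg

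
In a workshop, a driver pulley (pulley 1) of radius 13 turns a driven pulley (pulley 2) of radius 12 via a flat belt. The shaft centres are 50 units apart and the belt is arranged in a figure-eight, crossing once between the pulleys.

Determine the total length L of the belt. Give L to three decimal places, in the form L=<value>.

L=191.322

crossed belt: β = asin((r1+r2)/C) = asin(25/50) = 30.0000°
wrap1 = wrap2 = π + 2β = 240.0000°
tangent length = C·cosβ = 43.3013
L = (r1+r2)·wrap + 2·C·cosβ = 25·4.1888 + 2·43.3013 = 191.3223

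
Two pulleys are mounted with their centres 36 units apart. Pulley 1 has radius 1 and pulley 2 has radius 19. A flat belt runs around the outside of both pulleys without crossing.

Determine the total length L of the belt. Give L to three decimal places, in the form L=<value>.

open belt: β = asin((r2−r1)/C) = asin(18/36) = 30.0000°
wrap1 = π − 2β = 120.0000°
wrap2 = π + 2β = 240.0000°
tangent length = C·cosβ = 31.1769
L = r1·wrap1 + r2·wrap2 + 2·C·cosβ = 1·2.0944 + 19·4.1888 + 2·31.1769 = 144.0352

L=144.035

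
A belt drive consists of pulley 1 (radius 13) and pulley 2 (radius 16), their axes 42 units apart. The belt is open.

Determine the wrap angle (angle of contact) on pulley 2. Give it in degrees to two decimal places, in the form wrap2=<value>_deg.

wrap2=188.19_deg

open belt: β = asin((r2−r1)/C) = asin(3/42) = 4.0960°
wrap1 = π − 2β = 171.8079°
wrap2 = π + 2β = 188.1921°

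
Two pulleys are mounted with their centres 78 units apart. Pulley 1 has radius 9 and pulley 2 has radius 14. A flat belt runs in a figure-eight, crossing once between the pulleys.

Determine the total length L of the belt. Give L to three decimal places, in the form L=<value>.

L=235.089

crossed belt: β = asin((r1+r2)/C) = asin(23/78) = 17.1498°
wrap1 = wrap2 = π + 2β = 214.2997°
tangent length = C·cosβ = 74.5319
L = (r1+r2)·wrap + 2·C·cosβ = 23·3.7402 + 2·74.5319 = 235.0892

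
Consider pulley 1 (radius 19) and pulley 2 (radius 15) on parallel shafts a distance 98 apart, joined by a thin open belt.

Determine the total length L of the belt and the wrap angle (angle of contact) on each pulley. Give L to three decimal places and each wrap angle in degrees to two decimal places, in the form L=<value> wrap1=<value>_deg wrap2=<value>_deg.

L=302.977 wrap1=184.68_deg wrap2=175.32_deg

open belt: β = asin((r2−r1)/C) = asin(-4/98) = -2.3393°
wrap1 = π − 2β = 184.6785°
wrap2 = π + 2β = 175.3215°
tangent length = C·cosβ = 97.9183
L = r1·wrap1 + r2·wrap2 + 2·C·cosβ = 19·3.2232 + 15·3.0599 + 2·97.9183 = 302.9774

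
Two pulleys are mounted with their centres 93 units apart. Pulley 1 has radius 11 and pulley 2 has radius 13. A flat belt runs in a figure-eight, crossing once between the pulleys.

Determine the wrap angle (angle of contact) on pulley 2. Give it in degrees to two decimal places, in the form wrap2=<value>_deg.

wrap2=209.91_deg

crossed belt: β = asin((r1+r2)/C) = asin(24/93) = 14.9552°
wrap1 = wrap2 = π + 2β = 209.9105°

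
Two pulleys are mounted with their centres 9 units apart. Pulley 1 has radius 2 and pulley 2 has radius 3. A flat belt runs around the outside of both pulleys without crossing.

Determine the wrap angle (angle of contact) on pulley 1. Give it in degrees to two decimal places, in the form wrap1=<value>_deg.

open belt: β = asin((r2−r1)/C) = asin(1/9) = 6.3794°
wrap1 = π − 2β = 167.2413°
wrap2 = π + 2β = 192.7587°

wrap1=167.24_deg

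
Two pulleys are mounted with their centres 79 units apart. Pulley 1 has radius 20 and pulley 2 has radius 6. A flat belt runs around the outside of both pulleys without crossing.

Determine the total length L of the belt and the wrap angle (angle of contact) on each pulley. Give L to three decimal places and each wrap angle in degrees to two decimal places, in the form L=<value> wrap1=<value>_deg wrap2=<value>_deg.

L=242.169 wrap1=200.42_deg wrap2=159.58_deg

open belt: β = asin((r2−r1)/C) = asin(-14/79) = -10.2076°
wrap1 = π − 2β = 200.4152°
wrap2 = π + 2β = 159.5848°
tangent length = C·cosβ = 77.7496
L = r1·wrap1 + r2·wrap2 + 2·C·cosβ = 20·3.4979 + 6·2.7853 + 2·77.7496 = 242.1690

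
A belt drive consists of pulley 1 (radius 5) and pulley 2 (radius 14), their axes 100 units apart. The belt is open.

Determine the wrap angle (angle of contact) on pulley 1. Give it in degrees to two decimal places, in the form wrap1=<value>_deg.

wrap1=169.67_deg

open belt: β = asin((r2−r1)/C) = asin(9/100) = 5.1636°
wrap1 = π − 2β = 169.6728°
wrap2 = π + 2β = 190.3272°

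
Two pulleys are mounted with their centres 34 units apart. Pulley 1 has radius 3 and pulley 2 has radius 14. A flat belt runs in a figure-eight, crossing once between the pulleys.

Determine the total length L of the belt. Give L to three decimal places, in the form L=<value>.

L=130.099

crossed belt: β = asin((r1+r2)/C) = asin(17/34) = 30.0000°
wrap1 = wrap2 = π + 2β = 240.0000°
tangent length = C·cosβ = 29.4449
L = (r1+r2)·wrap + 2·C·cosβ = 17·4.1888 + 2·29.4449 = 130.0992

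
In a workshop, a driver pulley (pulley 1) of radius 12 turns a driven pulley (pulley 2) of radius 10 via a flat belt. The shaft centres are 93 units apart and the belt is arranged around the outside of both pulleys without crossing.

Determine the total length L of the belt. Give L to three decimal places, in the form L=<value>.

open belt: β = asin((r2−r1)/C) = asin(-2/93) = -1.2323°
wrap1 = π − 2β = 182.4645°
wrap2 = π + 2β = 177.5355°
tangent length = C·cosβ = 92.9785
L = r1·wrap1 + r2·wrap2 + 2·C·cosβ = 12·3.1846 + 10·3.0986 + 2·92.9785 = 255.1581

L=255.158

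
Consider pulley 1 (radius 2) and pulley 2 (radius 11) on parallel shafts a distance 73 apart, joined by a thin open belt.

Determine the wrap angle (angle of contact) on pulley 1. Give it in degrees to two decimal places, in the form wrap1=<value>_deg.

open belt: β = asin((r2−r1)/C) = asin(9/73) = 7.0819°
wrap1 = π − 2β = 165.8362°
wrap2 = π + 2β = 194.1638°

wrap1=165.84_deg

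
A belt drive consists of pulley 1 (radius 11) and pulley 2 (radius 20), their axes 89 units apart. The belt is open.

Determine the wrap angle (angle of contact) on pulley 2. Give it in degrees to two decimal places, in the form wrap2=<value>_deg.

wrap2=191.61_deg

open belt: β = asin((r2−r1)/C) = asin(9/89) = 5.8039°
wrap1 = π − 2β = 168.3922°
wrap2 = π + 2β = 191.6078°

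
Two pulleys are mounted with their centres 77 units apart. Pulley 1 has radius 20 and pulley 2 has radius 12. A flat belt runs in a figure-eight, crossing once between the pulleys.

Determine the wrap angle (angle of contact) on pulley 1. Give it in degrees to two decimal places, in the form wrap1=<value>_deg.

wrap1=229.11_deg

crossed belt: β = asin((r1+r2)/C) = asin(32/77) = 24.5561°
wrap1 = wrap2 = π + 2β = 229.1123°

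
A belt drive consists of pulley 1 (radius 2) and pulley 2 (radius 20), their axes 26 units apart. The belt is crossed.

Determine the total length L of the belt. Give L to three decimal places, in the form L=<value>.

crossed belt: β = asin((r1+r2)/C) = asin(22/26) = 57.7958°
wrap1 = wrap2 = π + 2β = 295.5915°
tangent length = C·cosβ = 13.8564
L = (r1+r2)·wrap + 2·C·cosβ = 22·5.1590 + 2·13.8564 = 141.2118

L=141.212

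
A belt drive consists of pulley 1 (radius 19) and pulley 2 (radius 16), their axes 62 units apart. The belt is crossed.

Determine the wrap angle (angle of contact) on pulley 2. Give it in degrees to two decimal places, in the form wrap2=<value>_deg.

wrap2=248.74_deg

crossed belt: β = asin((r1+r2)/C) = asin(35/62) = 34.3687°
wrap1 = wrap2 = π + 2β = 248.7374°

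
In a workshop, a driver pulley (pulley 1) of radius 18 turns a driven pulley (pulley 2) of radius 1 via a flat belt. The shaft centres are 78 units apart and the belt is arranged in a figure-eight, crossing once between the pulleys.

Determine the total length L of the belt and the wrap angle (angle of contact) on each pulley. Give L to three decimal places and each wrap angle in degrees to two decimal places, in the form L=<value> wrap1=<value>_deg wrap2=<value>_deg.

crossed belt: β = asin((r1+r2)/C) = asin(19/78) = 14.0985°
wrap1 = wrap2 = π + 2β = 208.1970°
tangent length = C·cosβ = 75.6505
L = (r1+r2)·wrap + 2·C·cosβ = 19·3.6337 + 2·75.6505 = 220.3418

L=220.342 wrap1=208.20_deg wrap2=208.20_deg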